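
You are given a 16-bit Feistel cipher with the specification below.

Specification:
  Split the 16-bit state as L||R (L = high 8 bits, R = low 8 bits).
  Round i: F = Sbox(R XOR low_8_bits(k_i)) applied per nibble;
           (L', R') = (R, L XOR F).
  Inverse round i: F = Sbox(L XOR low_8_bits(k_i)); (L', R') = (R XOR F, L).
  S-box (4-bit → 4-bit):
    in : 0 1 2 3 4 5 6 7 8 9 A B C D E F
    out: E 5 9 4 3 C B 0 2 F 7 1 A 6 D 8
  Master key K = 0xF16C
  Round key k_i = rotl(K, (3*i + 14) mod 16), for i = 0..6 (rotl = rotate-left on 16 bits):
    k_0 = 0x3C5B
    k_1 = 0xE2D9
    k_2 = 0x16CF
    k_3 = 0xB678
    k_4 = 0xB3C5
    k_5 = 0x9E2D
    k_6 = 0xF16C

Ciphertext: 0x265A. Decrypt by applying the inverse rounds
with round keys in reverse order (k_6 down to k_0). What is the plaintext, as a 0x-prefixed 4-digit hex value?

s_0 = ciphertext = 0x265A
s_1 = InvRound(s_0, k_6) = 0x6D26
s_2 = InvRound(s_1, k_5) = 0x186D
s_3 = InvRound(s_2, k_4) = 0x0B18
s_4 = InvRound(s_3, k_3) = 0x1C0B
s_5 = InvRound(s_4, k_2) = 0x6F1C
s_6 = InvRound(s_5, k_1) = 0x076F
s_7 = InvRound(s_6, k_0) = 0xA507

0xA507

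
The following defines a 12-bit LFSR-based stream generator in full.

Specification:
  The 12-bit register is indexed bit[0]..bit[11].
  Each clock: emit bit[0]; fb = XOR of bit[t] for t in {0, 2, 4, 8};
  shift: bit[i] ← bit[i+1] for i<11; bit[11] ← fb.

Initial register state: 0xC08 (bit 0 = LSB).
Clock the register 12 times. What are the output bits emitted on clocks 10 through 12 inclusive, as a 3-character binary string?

reg_0 = 0xC08
clock 1: out=0, reg = 0x604
clock 2: out=0, reg = 0xB02
clock 3: out=0, reg = 0xD81
clock 4: out=1, reg = 0x6C0
clock 5: out=0, reg = 0x360
clock 6: out=0, reg = 0x9B0
clock 7: out=0, reg = 0x4D8
clock 8: out=0, reg = 0xA6C
clock 9: out=0, reg = 0xD36
clock 10: out=0, reg = 0xE9B
clock 11: out=1, reg = 0x74D
clock 12: out=1, reg = 0xBA6

011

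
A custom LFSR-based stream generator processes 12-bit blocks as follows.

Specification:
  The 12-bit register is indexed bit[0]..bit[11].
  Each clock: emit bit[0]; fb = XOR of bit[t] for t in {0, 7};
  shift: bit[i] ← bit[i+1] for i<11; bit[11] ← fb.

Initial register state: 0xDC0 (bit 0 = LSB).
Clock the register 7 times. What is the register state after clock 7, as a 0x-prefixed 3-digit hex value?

0x77B

reg_0 = 0xDC0
clock 1: out=0, reg = 0xEE0
clock 2: out=0, reg = 0xF70
clock 3: out=0, reg = 0x7B8
clock 4: out=0, reg = 0xBDC
clock 5: out=0, reg = 0xDEE
clock 6: out=0, reg = 0xEF7
clock 7: out=1, reg = 0x77B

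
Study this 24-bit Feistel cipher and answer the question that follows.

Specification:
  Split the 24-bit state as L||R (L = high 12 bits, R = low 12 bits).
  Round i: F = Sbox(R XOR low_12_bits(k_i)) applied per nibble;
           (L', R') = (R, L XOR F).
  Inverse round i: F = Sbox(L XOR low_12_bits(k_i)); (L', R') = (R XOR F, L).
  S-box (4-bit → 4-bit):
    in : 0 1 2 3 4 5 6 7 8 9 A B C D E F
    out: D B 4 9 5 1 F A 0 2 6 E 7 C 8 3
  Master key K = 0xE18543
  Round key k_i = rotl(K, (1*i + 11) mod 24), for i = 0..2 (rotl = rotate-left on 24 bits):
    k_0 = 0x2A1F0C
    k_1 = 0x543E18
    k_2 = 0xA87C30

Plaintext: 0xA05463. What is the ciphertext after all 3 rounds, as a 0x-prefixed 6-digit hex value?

0x2EBC38

s_0 = plaintext = 0xA05463
s_1 = Round(s_0, k_0) = 0x4634F6
s_2 = Round(s_1, k_1) = 0x4F62EB
s_3 = Round(s_2, k_2) = 0x2EBC38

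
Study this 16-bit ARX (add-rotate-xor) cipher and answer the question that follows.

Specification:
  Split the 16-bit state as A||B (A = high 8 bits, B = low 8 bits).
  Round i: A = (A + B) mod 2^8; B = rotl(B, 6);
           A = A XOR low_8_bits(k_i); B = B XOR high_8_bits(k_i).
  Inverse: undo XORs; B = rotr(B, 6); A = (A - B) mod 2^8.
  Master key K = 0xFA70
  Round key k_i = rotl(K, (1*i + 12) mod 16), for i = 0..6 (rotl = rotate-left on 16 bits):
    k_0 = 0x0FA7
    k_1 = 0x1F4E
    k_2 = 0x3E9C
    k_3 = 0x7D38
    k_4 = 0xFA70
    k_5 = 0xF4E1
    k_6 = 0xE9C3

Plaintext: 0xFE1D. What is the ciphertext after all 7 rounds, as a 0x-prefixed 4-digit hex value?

s_0 = plaintext = 0xFE1D
s_1 = Round(s_0, k_0) = 0xBC48
s_2 = Round(s_1, k_1) = 0x4A0D
s_3 = Round(s_2, k_2) = 0xCB7D
s_4 = Round(s_3, k_3) = 0x7022
s_5 = Round(s_4, k_4) = 0xE272
s_6 = Round(s_5, k_5) = 0xB568
s_7 = Round(s_6, k_6) = 0xDEF3

0xDEF3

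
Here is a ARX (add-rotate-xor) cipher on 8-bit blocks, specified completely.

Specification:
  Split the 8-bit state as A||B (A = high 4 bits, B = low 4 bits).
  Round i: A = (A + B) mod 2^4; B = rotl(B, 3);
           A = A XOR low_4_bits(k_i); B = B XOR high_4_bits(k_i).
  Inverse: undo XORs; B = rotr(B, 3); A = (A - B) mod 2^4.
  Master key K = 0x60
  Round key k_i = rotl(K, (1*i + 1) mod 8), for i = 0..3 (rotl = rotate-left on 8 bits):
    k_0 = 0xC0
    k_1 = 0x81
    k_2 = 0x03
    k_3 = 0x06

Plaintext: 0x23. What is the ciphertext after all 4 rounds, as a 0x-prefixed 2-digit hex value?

0x98

s_0 = plaintext = 0x23
s_1 = Round(s_0, k_0) = 0x55
s_2 = Round(s_1, k_1) = 0xB2
s_3 = Round(s_2, k_2) = 0xE1
s_4 = Round(s_3, k_3) = 0x98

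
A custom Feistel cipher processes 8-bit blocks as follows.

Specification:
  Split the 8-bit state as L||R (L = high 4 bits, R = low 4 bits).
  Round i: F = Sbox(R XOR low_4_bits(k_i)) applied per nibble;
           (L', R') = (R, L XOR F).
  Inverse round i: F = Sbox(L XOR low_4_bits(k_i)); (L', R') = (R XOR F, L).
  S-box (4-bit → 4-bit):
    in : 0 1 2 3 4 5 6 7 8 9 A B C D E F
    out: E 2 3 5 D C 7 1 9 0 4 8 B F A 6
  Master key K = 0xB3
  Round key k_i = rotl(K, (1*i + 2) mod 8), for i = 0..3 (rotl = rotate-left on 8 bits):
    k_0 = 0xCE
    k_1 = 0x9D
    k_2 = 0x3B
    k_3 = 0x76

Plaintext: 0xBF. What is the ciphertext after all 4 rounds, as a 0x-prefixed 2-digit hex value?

0x94

s_0 = plaintext = 0xBF
s_1 = Round(s_0, k_0) = 0xF9
s_2 = Round(s_1, k_1) = 0x92
s_3 = Round(s_2, k_2) = 0x29
s_4 = Round(s_3, k_3) = 0x94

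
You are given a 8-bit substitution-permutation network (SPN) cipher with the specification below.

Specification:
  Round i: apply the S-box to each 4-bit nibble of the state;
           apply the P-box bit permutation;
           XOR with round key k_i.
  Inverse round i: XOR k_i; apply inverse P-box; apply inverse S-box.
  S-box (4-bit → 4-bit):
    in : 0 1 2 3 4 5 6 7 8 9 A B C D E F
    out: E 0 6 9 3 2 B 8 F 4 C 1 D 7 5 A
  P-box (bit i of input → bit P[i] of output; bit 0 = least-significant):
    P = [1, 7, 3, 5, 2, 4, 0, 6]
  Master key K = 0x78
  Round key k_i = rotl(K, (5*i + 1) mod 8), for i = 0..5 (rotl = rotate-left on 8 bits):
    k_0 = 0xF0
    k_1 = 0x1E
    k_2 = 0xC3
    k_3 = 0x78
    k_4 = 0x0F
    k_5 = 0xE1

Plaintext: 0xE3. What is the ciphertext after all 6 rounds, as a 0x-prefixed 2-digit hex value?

0x8C

s_0 = plaintext = 0xE3
s_1 = Round(s_0, k_0) = 0xD7
s_2 = Round(s_1, k_1) = 0x2B
s_3 = Round(s_2, k_2) = 0xD0
s_4 = Round(s_3, k_3) = 0xC5
s_5 = Round(s_4, k_4) = 0xCA
s_6 = Round(s_5, k_5) = 0x8C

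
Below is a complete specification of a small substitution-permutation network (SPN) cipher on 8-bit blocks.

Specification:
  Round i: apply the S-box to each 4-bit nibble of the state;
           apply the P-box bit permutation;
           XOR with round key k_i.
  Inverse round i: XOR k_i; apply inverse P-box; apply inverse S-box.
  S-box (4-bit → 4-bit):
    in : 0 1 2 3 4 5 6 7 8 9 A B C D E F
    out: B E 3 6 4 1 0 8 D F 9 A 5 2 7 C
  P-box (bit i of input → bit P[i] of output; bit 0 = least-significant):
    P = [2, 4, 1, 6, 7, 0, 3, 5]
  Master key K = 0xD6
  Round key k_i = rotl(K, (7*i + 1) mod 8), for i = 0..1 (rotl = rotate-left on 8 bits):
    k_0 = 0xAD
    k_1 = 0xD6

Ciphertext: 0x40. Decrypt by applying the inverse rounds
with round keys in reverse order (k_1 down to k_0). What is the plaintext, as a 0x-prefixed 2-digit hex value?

0x01

s_0 = ciphertext = 0x40
s_1 = InvRound(s_0, k_1) = 0x5E
s_2 = InvRound(s_1, k_0) = 0x01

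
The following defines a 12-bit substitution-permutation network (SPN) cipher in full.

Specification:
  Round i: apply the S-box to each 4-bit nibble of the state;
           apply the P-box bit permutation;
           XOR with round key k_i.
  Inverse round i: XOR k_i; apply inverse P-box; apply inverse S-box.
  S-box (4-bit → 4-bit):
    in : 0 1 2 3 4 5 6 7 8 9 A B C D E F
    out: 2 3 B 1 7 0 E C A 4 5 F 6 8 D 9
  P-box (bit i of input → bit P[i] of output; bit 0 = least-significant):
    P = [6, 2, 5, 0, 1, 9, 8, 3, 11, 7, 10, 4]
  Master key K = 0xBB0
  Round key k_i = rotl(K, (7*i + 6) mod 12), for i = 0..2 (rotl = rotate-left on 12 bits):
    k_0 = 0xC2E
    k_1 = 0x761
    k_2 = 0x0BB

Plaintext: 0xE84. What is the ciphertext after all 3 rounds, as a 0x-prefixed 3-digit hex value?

s_0 = plaintext = 0xE84
s_1 = Round(s_0, k_0) = 0x252
s_2 = Round(s_1, k_1) = 0xFB4
s_3 = Round(s_2, k_2) = 0xBC5

0xBC5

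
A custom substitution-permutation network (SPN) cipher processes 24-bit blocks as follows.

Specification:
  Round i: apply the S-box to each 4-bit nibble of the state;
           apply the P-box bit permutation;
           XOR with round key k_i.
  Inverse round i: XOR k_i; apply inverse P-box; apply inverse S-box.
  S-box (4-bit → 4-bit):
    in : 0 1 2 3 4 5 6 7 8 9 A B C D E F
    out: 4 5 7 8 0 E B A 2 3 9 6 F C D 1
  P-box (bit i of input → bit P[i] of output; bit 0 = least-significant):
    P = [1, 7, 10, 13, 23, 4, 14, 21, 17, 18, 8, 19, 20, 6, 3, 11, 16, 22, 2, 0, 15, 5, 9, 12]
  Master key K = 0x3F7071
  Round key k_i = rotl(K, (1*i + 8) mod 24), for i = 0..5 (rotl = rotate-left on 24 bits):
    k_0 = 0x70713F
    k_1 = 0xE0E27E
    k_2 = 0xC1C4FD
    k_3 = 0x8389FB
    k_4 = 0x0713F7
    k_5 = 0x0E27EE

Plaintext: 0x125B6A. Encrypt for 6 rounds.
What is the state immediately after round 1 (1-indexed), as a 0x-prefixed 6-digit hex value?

s_0 = plaintext = 0x125B6A
s_1 = Round(s_0, k_0) = 0x95DA61
s_2 = Round(s_1, k_1) = 0x0A6E41
s_3 = Round(s_2, k_2) = 0xDACBBE
s_4 = Round(s_3, k_3) = 0x96F6A0
s_5 = Round(s_4, k_4) = 0xF897D6
s_6 = Round(s_5, k_5) = 0x72C72C

0x95DA61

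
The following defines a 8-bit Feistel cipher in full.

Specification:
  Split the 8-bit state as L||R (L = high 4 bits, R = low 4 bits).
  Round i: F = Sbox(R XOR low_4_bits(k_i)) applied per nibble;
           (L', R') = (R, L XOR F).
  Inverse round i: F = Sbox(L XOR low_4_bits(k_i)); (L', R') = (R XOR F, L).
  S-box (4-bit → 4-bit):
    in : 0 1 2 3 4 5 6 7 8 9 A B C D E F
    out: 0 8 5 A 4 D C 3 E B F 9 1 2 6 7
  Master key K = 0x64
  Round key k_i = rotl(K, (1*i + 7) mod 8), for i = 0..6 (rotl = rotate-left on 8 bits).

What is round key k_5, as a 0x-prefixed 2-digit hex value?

K = 0x64
k_0 = rotl(K, (1*0+7) mod 8) = rotl(K, 7) = 0x32
k_1 = rotl(K, (1*1+7) mod 8) = rotl(K, 0) = 0x64
k_2 = rotl(K, (1*2+7) mod 8) = rotl(K, 1) = 0xC8
k_3 = rotl(K, (1*3+7) mod 8) = rotl(K, 2) = 0x91
k_4 = rotl(K, (1*4+7) mod 8) = rotl(K, 3) = 0x23
k_5 = rotl(K, (1*5+7) mod 8) = rotl(K, 4) = 0x46

0x46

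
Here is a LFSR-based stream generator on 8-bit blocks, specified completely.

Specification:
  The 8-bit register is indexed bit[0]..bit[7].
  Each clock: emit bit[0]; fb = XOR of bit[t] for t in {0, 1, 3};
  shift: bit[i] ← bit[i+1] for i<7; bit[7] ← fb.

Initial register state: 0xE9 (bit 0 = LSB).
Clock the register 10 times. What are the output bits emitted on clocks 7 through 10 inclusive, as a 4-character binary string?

reg_0 = 0xE9
clock 1: out=1, reg = 0x74
clock 2: out=0, reg = 0x3A
clock 3: out=0, reg = 0x1D
clock 4: out=1, reg = 0x0E
clock 5: out=0, reg = 0x07
clock 6: out=1, reg = 0x03
clock 7: out=1, reg = 0x01
clock 8: out=1, reg = 0x80
clock 9: out=0, reg = 0x40
clock 10: out=0, reg = 0x20

1100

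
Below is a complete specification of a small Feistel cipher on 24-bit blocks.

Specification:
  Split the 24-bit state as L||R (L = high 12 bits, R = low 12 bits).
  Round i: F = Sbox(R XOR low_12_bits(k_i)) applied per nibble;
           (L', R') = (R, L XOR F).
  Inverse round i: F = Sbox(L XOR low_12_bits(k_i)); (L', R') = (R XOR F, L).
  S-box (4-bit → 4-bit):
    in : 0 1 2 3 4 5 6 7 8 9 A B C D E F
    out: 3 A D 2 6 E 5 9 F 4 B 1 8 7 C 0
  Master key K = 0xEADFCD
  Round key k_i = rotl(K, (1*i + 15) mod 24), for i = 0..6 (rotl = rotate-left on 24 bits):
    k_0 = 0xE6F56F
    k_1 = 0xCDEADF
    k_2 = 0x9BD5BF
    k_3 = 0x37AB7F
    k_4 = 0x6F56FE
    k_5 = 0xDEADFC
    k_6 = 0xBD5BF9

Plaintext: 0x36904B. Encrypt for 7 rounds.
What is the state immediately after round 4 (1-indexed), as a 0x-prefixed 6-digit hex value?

0x50658C

s_0 = plaintext = 0x36904B
s_1 = Round(s_0, k_0) = 0x04BDBF
s_2 = Round(s_1, k_1) = 0xDBF918
s_3 = Round(s_2, k_2) = 0x918506
s_4 = Round(s_3, k_3) = 0x50658C
s_5 = Round(s_4, k_4) = 0x58C79B
s_6 = Round(s_5, k_5) = 0x79BED5
s_7 = Round(s_6, k_6) = 0xED5943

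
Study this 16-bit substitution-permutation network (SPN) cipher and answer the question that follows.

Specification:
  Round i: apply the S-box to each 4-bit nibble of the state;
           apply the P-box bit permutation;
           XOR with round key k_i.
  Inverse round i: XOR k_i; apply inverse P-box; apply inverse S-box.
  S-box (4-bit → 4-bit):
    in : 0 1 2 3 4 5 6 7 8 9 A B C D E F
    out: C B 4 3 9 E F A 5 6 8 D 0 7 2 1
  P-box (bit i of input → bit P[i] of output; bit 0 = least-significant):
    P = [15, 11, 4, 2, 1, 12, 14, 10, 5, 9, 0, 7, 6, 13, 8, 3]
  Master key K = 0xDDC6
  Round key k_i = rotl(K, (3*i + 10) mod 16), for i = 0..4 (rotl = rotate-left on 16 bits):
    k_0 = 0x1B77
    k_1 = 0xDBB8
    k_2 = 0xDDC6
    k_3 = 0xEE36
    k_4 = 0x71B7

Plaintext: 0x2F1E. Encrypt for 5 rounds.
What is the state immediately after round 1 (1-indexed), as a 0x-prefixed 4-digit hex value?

s_0 = plaintext = 0x2F1E
s_1 = Round(s_0, k_0) = 0x0655
s_2 = Round(s_1, k_1) = 0x8405
s_3 = Round(s_2, k_2) = 0x9032
s_4 = Round(s_3, k_3) = 0xDFA5
s_5 = Round(s_4, k_4) = 0x5CC3

0x0655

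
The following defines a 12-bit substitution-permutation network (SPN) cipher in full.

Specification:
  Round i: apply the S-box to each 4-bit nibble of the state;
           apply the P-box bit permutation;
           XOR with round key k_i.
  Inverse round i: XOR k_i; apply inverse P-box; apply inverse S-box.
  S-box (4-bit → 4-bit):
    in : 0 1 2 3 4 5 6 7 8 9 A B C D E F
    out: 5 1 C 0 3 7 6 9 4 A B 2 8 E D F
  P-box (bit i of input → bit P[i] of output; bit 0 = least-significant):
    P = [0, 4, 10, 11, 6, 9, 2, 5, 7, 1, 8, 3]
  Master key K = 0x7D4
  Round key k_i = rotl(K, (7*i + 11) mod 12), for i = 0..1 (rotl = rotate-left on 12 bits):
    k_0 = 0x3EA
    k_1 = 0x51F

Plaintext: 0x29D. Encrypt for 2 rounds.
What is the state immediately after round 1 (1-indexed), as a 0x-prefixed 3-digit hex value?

0xCD2

s_0 = plaintext = 0x29D
s_1 = Round(s_0, k_0) = 0xCD2
s_2 = Round(s_1, k_1) = 0xB33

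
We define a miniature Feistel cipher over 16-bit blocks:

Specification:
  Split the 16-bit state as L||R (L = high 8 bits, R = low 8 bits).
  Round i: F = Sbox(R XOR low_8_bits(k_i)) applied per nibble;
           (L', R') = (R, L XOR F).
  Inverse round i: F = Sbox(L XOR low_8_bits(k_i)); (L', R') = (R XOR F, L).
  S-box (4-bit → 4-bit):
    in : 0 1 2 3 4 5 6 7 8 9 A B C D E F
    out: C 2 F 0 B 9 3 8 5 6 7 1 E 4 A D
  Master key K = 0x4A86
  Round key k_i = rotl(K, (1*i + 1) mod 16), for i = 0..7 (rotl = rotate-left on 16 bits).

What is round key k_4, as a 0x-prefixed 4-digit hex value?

0x50C9

K = 0x4A86
k_0 = rotl(K, (1*0+1) mod 16) = rotl(K, 1) = 0x950C
k_1 = rotl(K, (1*1+1) mod 16) = rotl(K, 2) = 0x2A19
k_2 = rotl(K, (1*2+1) mod 16) = rotl(K, 3) = 0x5432
k_3 = rotl(K, (1*3+1) mod 16) = rotl(K, 4) = 0xA864
k_4 = rotl(K, (1*4+1) mod 16) = rotl(K, 5) = 0x50C9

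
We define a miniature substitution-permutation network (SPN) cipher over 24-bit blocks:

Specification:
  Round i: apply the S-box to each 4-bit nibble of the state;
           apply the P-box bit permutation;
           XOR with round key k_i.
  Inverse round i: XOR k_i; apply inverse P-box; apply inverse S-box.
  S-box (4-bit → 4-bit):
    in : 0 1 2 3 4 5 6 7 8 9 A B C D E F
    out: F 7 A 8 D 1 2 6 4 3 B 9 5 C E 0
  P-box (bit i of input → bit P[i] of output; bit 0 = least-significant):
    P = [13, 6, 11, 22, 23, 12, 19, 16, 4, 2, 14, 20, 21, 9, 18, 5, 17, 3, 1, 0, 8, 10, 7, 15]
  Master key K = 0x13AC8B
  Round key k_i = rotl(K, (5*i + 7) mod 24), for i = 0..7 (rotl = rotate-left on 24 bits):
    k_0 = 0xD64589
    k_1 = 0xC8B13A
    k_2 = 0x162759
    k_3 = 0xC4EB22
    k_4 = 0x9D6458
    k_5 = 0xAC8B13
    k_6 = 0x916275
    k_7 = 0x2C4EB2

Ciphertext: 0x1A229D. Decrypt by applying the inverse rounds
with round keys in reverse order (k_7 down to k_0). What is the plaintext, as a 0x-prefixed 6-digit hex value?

0xFBFD43

s_0 = ciphertext = 0x1A229D
s_1 = InvRound(s_0, k_7) = 0x604EFC
s_2 = InvRound(s_1, k_6) = 0x7253B4
s_3 = InvRound(s_2, k_5) = 0xD4DE1D
s_4 = InvRound(s_3, k_4) = 0x3366E0
s_5 = InvRound(s_4, k_3) = 0x0CC3BE
s_6 = InvRound(s_5, k_2) = 0xE43E89
s_7 = InvRound(s_6, k_1) = 0x0D0588
s_8 = InvRound(s_7, k_0) = 0xFBFD43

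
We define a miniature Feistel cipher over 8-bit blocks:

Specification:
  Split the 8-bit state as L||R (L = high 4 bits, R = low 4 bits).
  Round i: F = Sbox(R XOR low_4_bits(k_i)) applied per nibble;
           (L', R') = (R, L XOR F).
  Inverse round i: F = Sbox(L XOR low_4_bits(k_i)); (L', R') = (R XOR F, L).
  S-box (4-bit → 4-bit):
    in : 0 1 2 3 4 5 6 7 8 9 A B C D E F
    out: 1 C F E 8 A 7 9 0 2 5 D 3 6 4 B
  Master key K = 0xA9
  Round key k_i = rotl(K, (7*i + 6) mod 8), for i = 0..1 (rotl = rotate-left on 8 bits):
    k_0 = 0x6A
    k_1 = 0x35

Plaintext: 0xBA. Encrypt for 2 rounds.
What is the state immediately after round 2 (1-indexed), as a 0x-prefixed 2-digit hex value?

0xA1

s_0 = plaintext = 0xBA
s_1 = Round(s_0, k_0) = 0xAA
s_2 = Round(s_1, k_1) = 0xA1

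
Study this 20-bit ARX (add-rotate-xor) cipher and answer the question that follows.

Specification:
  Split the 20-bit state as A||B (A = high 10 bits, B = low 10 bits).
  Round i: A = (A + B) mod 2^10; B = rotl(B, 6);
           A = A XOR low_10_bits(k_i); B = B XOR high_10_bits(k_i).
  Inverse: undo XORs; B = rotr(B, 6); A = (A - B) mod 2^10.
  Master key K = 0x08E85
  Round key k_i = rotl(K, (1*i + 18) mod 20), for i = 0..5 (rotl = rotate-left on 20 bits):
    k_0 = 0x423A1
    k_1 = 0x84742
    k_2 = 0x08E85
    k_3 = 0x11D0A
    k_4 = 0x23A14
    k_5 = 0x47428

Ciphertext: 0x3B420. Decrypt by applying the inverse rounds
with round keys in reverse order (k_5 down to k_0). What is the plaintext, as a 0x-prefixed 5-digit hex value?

0x56B12

s_0 = ciphertext = 0x3B420
s_1 = InvRound(s_0, k_5) = 0x3C7D4
s_2 = InvRound(s_1, k_4) = 0x4E1AD
s_3 = InvRound(s_2, k_3) = 0x62EA7
s_4 = InvRound(s_3, k_2) = 0xB104A
s_5 = InvRound(s_4, k_1) = 0xF35B9
s_6 = InvRound(s_5, k_0) = 0x56B12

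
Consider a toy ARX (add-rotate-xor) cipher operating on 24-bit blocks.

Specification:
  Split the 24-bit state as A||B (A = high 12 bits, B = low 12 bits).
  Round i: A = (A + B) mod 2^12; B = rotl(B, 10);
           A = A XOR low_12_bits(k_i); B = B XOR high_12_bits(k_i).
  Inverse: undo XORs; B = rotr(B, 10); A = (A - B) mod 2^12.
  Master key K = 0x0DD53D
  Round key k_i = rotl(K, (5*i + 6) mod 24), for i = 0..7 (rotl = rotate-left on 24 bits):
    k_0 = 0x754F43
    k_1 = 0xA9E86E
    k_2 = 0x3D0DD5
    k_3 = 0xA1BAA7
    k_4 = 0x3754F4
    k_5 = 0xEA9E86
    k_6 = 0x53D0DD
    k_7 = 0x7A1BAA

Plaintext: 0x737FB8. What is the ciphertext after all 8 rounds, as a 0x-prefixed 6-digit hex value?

0x7D5B03

s_0 = plaintext = 0x737FB8
s_1 = Round(s_0, k_0) = 0x9AC4BA
s_2 = Round(s_1, k_1) = 0x6083B0
s_3 = Round(s_2, k_2) = 0x46D33C
s_4 = Round(s_3, k_3) = 0xD0EAD4
s_5 = Round(s_4, k_4) = 0x3161C0
s_6 = Round(s_5, k_5) = 0xA50ED9
s_7 = Round(s_6, k_6) = 0x9F428B
s_8 = Round(s_7, k_7) = 0x7D5B03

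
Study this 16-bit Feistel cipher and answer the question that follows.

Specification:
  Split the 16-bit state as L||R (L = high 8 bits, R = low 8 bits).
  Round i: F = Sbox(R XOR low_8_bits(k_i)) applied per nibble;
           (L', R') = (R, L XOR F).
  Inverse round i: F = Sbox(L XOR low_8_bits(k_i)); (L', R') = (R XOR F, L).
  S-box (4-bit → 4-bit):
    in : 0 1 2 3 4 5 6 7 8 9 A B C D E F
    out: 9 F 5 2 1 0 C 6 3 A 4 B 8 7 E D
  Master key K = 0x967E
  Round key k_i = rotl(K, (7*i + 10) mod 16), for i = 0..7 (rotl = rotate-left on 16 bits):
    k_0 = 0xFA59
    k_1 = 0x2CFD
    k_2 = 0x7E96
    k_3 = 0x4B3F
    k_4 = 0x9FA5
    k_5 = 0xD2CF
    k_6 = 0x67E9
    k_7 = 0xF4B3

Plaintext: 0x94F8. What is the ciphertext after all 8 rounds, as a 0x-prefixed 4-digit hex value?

s_0 = plaintext = 0x94F8
s_1 = Round(s_0, k_0) = 0xF8DB
s_2 = Round(s_1, k_1) = 0xDBA4
s_3 = Round(s_2, k_2) = 0xA4FE
s_4 = Round(s_3, k_3) = 0xFE2B
s_5 = Round(s_4, k_4) = 0x2BC0
s_6 = Round(s_5, k_5) = 0xC0B6
s_7 = Round(s_6, k_6) = 0xB6CD
s_8 = Round(s_7, k_7) = 0xCDD8

0xCDD8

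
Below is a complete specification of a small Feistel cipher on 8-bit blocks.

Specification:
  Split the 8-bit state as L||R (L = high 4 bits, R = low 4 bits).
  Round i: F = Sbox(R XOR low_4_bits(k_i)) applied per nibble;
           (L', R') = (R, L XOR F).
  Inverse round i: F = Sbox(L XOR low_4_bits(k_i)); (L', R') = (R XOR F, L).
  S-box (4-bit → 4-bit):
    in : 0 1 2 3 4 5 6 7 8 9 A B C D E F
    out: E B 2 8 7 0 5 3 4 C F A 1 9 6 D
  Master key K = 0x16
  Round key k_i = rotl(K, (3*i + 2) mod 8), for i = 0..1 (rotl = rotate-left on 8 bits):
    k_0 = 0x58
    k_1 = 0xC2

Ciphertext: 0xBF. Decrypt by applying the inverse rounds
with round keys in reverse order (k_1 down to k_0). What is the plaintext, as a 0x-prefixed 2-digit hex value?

0x13

s_0 = ciphertext = 0xBF
s_1 = InvRound(s_0, k_1) = 0x3B
s_2 = InvRound(s_1, k_0) = 0x13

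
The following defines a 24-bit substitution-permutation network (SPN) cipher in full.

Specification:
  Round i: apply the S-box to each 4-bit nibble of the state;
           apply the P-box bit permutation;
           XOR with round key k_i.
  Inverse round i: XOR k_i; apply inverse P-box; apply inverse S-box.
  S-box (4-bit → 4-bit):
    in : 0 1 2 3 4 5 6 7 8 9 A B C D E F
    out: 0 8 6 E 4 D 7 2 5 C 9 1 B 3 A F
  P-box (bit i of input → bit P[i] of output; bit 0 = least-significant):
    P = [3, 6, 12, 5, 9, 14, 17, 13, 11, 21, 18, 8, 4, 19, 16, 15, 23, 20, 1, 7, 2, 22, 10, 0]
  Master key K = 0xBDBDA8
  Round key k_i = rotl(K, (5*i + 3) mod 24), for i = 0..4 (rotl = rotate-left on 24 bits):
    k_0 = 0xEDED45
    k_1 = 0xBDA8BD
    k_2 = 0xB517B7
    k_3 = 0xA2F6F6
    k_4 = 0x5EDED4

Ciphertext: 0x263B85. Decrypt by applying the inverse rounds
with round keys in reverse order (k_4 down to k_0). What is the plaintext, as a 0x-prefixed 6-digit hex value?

0xC0F6B9

s_0 = ciphertext = 0x263B85
s_1 = InvRound(s_0, k_4) = 0x37CEE7
s_2 = InvRound(s_1, k_3) = 0x1D8814
s_3 = InvRound(s_2, k_2) = 0x95ECB9
s_4 = InvRound(s_3, k_1) = 0x807770
s_5 = InvRound(s_4, k_0) = 0xC0F6B9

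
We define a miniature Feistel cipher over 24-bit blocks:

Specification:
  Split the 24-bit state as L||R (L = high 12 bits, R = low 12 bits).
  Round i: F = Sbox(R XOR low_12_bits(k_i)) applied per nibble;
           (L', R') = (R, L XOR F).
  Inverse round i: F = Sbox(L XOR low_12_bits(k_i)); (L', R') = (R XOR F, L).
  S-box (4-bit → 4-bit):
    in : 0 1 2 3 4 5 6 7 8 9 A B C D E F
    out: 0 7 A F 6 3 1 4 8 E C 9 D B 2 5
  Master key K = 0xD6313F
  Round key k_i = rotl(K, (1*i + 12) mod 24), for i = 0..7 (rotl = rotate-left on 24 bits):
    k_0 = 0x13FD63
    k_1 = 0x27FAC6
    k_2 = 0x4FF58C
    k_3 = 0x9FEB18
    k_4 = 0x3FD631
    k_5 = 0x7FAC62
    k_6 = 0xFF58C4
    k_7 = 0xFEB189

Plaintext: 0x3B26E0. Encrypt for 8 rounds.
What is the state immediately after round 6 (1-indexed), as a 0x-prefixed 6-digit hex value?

0xF30B32

s_0 = plaintext = 0x3B26E0
s_1 = Round(s_0, k_0) = 0x6E0A3D
s_2 = Round(s_1, k_1) = 0xA3D6B9
s_3 = Round(s_2, k_2) = 0x6B95CE
s_4 = Round(s_3, k_3) = 0x5CE408
s_5 = Round(s_4, k_4) = 0x408F30
s_6 = Round(s_5, k_5) = 0xF30B32
s_7 = Round(s_6, k_6) = 0xB32061
s_8 = Round(s_7, k_7) = 0x061C1A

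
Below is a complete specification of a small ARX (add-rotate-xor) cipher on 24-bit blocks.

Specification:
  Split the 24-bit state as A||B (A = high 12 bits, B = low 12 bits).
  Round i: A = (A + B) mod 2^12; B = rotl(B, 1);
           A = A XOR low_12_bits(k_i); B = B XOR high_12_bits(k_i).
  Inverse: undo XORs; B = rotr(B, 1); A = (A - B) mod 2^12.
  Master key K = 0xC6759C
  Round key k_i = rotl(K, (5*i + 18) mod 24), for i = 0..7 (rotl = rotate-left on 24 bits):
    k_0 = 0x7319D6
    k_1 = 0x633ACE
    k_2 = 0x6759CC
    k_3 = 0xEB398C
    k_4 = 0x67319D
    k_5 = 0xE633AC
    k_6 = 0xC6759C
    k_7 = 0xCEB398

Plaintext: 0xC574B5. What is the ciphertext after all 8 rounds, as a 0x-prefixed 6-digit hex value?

s_0 = plaintext = 0xC574B5
s_1 = Round(s_0, k_0) = 0x8DAE5B
s_2 = Round(s_1, k_1) = 0xDFBA84
s_3 = Round(s_2, k_2) = 0x1B337C
s_4 = Round(s_3, k_3) = 0xCA384B
s_5 = Round(s_4, k_4) = 0x5736E4
s_6 = Round(s_5, k_5) = 0xFFB3AB
s_7 = Round(s_6, k_6) = 0x63AB31
s_8 = Round(s_7, k_7) = 0x2F3A88

0x2F3A88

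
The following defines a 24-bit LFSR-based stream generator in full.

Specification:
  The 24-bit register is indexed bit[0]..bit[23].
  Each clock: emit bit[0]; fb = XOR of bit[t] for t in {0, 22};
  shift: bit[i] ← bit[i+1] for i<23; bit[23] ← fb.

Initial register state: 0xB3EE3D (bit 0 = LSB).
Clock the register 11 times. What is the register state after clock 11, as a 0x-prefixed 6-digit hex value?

reg_0 = 0xB3EE3D
clock 1: out=1, reg = 0xD9F71E
clock 2: out=0, reg = 0xECFB8F
clock 3: out=1, reg = 0x767DC7
clock 4: out=1, reg = 0x3B3EE3
clock 5: out=1, reg = 0x9D9F71
clock 6: out=1, reg = 0xCECFB8
clock 7: out=0, reg = 0xE767DC
clock 8: out=0, reg = 0xF3B3EE
clock 9: out=0, reg = 0xF9D9F7
clock 10: out=1, reg = 0x7CECFB
clock 11: out=1, reg = 0x3E767D

0x3E767D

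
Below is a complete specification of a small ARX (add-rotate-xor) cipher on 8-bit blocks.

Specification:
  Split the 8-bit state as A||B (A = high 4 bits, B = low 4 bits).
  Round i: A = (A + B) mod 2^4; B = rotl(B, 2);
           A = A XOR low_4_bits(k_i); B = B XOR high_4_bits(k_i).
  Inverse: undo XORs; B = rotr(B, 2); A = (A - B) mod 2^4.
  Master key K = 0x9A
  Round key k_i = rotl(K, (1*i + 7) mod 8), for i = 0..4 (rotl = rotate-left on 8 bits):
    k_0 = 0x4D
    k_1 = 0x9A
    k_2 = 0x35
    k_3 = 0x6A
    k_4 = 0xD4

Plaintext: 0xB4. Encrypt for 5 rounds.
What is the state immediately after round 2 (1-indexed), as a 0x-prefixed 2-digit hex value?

s_0 = plaintext = 0xB4
s_1 = Round(s_0, k_0) = 0x25
s_2 = Round(s_1, k_1) = 0xDC
s_3 = Round(s_2, k_2) = 0xC0
s_4 = Round(s_3, k_3) = 0x66
s_5 = Round(s_4, k_4) = 0x84

0xDC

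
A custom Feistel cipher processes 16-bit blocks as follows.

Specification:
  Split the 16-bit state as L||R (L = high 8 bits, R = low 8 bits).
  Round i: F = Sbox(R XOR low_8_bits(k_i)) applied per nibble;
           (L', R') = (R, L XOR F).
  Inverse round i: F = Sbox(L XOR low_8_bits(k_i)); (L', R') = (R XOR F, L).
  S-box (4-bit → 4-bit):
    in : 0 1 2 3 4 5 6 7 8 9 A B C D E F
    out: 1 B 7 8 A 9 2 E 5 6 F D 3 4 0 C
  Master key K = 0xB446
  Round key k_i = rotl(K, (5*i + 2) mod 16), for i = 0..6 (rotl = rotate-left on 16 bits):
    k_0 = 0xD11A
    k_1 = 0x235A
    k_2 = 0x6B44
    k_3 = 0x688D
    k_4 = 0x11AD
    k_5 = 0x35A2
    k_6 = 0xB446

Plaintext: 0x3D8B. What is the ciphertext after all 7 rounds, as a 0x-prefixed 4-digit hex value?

0x8FB2

s_0 = plaintext = 0x3D8B
s_1 = Round(s_0, k_0) = 0x8B56
s_2 = Round(s_1, k_1) = 0x5698
s_3 = Round(s_2, k_2) = 0x9815
s_4 = Round(s_3, k_3) = 0x15FD
s_5 = Round(s_4, k_4) = 0xFD84
s_6 = Round(s_5, k_5) = 0x848F
s_7 = Round(s_6, k_6) = 0x8FB2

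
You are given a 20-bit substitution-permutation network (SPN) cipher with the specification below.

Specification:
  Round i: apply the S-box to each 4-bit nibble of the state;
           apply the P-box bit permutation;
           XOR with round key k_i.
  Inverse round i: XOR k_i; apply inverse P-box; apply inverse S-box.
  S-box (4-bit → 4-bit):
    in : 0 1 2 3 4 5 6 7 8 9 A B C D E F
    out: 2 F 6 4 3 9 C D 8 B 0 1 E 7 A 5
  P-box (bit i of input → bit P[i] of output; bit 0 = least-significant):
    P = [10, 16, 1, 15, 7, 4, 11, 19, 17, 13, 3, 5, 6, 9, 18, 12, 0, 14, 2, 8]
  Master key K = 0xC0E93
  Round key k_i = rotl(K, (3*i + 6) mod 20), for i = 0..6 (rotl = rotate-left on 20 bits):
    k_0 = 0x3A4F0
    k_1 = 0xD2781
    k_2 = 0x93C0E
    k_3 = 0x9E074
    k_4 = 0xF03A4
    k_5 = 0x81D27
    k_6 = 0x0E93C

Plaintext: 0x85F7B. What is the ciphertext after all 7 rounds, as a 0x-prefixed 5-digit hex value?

s_0 = plaintext = 0x85F7B
s_1 = Round(s_0, k_0) = 0x9B938
s_2 = Round(s_1, k_1) = 0xFCEE0
s_3 = Round(s_2, k_2) = 0x40E3B
s_4 = Round(s_3, k_3) = 0x98E55
s_5 = Round(s_4, k_4) = 0x7F605
s_6 = Round(s_5, k_5) = 0xC985A
s_7 = Round(s_6, k_6) = 0x8BAD8

0x8BAD8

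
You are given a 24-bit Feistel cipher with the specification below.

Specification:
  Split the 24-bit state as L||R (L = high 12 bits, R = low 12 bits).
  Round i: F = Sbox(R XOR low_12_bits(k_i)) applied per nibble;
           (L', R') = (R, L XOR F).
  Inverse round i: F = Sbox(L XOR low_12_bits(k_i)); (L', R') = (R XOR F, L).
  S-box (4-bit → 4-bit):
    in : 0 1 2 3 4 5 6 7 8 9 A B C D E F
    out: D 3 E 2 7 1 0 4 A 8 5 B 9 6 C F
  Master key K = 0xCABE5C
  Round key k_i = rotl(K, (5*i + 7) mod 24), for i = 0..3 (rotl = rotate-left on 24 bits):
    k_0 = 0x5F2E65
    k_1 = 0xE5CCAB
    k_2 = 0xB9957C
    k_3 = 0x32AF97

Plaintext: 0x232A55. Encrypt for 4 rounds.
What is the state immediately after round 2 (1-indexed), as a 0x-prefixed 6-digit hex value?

s_0 = plaintext = 0x232A55
s_1 = Round(s_0, k_0) = 0xA5551F
s_2 = Round(s_1, k_1) = 0x51F2E2
s_3 = Round(s_2, k_2) = 0x2E2193
s_4 = Round(s_3, k_3) = 0x193E35

0x51F2E2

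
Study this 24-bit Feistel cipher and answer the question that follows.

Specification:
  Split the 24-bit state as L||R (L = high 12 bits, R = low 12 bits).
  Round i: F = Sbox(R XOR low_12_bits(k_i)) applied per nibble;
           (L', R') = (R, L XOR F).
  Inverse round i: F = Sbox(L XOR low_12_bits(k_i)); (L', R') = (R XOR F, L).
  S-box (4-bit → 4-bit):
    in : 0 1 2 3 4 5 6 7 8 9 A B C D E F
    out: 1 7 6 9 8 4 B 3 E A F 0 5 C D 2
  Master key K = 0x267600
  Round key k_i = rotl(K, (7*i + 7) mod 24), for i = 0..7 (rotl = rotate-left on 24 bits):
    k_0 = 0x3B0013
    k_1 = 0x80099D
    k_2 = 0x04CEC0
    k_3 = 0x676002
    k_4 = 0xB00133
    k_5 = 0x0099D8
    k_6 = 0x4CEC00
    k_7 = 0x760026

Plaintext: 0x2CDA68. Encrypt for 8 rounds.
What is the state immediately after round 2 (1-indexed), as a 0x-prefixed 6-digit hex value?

s_0 = plaintext = 0x2CDA68
s_1 = Round(s_0, k_0) = 0xA68DFD
s_2 = Round(s_1, k_1) = 0xDFD2D9
s_3 = Round(s_2, k_2) = 0x2D9887
s_4 = Round(s_3, k_3) = 0x887C3D
s_5 = Round(s_4, k_4) = 0xC3D49A
s_6 = Round(s_5, k_5) = 0x49A0BB
s_7 = Round(s_6, k_6) = 0x0BB19A
s_8 = Round(s_7, k_7) = 0x19A7BE

0xDFD2D9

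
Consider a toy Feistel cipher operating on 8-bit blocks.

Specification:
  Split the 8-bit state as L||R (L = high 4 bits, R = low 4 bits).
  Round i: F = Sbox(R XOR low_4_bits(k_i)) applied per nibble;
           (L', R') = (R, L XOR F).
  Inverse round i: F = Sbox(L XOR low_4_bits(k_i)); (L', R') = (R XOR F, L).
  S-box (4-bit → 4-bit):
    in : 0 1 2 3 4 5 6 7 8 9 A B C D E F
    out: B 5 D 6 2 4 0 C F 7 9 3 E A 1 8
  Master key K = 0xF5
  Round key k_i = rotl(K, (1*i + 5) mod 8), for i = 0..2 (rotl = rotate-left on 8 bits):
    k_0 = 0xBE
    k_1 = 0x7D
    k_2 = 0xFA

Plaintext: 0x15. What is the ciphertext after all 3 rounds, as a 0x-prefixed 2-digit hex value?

s_0 = plaintext = 0x15
s_1 = Round(s_0, k_0) = 0x52
s_2 = Round(s_1, k_1) = 0x2D
s_3 = Round(s_2, k_2) = 0xDE

0xDE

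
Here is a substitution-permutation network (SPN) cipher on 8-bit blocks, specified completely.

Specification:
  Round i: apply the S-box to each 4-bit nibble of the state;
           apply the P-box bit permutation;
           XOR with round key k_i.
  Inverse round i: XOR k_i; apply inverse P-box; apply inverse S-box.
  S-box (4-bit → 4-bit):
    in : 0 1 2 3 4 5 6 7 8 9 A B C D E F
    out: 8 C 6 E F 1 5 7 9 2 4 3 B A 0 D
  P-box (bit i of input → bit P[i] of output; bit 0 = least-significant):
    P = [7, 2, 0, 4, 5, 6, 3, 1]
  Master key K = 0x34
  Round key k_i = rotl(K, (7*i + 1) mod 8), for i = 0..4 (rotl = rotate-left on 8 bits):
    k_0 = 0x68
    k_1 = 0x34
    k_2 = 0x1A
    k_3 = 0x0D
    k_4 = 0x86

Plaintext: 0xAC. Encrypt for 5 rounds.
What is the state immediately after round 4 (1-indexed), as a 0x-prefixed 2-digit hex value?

0xF9

s_0 = plaintext = 0xAC
s_1 = Round(s_0, k_0) = 0xF4
s_2 = Round(s_1, k_1) = 0x8B
s_3 = Round(s_2, k_2) = 0xBC
s_4 = Round(s_3, k_3) = 0xF9
s_5 = Round(s_4, k_4) = 0xA8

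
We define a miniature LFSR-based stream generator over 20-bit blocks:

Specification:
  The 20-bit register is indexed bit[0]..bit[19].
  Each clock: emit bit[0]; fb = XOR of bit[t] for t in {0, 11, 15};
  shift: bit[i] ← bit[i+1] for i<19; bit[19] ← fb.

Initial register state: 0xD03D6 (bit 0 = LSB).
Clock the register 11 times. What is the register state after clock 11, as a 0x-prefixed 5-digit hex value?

reg_0 = 0xD03D6
clock 1: out=0, reg = 0x681EB
clock 2: out=1, reg = 0x340F5
clock 3: out=1, reg = 0x9A07A
clock 4: out=0, reg = 0xCD03D
clock 5: out=1, reg = 0x6681E
clock 6: out=0, reg = 0xB340F
clock 7: out=1, reg = 0xD9A07
clock 8: out=1, reg = 0xECD03
clock 9: out=1, reg = 0xF6681
clock 10: out=1, reg = 0xFB340
clock 11: out=0, reg = 0xFD9A0

0xFD9A0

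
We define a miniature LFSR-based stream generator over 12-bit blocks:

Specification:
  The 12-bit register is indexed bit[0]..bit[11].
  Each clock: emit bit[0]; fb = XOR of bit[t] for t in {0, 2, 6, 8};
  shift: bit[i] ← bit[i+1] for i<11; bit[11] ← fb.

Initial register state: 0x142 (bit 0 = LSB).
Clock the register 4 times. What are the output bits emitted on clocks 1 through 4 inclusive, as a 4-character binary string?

0100

reg_0 = 0x142
clock 1: out=0, reg = 0x0A1
clock 2: out=1, reg = 0x850
clock 3: out=0, reg = 0xC28
clock 4: out=0, reg = 0x614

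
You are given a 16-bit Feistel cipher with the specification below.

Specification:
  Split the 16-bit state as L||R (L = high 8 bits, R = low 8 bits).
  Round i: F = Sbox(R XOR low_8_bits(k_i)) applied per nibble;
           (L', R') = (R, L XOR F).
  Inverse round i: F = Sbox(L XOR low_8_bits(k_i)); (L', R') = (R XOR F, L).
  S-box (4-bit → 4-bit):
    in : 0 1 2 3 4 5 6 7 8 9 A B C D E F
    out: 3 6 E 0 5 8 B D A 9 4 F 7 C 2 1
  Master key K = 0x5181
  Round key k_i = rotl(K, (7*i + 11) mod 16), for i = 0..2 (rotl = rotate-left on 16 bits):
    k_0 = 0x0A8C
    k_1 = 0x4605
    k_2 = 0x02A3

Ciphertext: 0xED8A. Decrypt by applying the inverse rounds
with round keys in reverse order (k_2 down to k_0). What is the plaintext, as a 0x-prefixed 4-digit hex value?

0x9421

s_0 = ciphertext = 0xED8A
s_1 = InvRound(s_0, k_2) = 0xD8ED
s_2 = InvRound(s_1, k_1) = 0x21D8
s_3 = InvRound(s_2, k_0) = 0x9421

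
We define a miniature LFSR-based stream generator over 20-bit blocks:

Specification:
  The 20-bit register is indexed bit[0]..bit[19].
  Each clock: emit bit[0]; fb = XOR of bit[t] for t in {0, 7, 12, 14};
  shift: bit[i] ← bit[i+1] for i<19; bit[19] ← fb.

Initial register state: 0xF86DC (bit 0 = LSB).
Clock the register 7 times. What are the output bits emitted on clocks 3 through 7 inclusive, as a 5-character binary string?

reg_0 = 0xF86DC
clock 1: out=0, reg = 0xFC36E
clock 2: out=0, reg = 0xFE1B7
clock 3: out=1, reg = 0xFF0DB
clock 4: out=1, reg = 0x7F86D
clock 5: out=1, reg = 0xBFC36
clock 6: out=0, reg = 0x5FE1B
clock 7: out=1, reg = 0xAFF0D

11101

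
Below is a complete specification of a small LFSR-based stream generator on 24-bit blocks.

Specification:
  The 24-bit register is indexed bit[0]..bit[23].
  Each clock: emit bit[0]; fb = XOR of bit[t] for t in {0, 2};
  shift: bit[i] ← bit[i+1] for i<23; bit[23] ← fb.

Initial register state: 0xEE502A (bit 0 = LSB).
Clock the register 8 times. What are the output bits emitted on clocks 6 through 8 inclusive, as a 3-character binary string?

reg_0 = 0xEE502A
clock 1: out=0, reg = 0x772815
clock 2: out=1, reg = 0x3B940A
clock 3: out=0, reg = 0x1DCA05
clock 4: out=1, reg = 0x0EE502
clock 5: out=0, reg = 0x077281
clock 6: out=1, reg = 0x83B940
clock 7: out=0, reg = 0x41DCA0
clock 8: out=0, reg = 0x20EE50

100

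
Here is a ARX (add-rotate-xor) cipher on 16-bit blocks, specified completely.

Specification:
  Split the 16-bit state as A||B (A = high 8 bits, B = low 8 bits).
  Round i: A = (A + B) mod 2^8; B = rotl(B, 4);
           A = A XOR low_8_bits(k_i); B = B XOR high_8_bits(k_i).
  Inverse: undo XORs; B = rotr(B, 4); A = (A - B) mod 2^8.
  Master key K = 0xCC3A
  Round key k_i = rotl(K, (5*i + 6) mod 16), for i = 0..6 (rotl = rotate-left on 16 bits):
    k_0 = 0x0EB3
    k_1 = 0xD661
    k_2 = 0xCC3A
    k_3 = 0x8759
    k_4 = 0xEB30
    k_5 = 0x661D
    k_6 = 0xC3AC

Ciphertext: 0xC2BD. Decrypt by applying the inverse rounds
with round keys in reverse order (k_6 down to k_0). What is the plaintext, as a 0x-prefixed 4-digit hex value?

0x5342

s_0 = ciphertext = 0xC2BD
s_1 = InvRound(s_0, k_6) = 0x87E7
s_2 = InvRound(s_1, k_5) = 0x8218
s_3 = InvRound(s_2, k_4) = 0x733F
s_4 = InvRound(s_3, k_3) = 0x9F8B
s_5 = InvRound(s_4, k_2) = 0x3174
s_6 = InvRound(s_5, k_1) = 0x262A
s_7 = InvRound(s_6, k_0) = 0x5342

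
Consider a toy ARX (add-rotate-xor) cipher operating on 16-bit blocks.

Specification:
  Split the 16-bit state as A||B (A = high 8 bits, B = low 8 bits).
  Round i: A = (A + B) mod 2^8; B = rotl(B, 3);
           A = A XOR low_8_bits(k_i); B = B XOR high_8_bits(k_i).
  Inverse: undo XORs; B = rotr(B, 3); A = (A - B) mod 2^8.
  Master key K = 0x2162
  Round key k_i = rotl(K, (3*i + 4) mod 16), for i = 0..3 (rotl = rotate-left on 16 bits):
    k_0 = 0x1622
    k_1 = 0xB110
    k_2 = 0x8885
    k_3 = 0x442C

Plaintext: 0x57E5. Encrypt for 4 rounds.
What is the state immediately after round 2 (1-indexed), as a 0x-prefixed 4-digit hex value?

0x4778

s_0 = plaintext = 0x57E5
s_1 = Round(s_0, k_0) = 0x1E39
s_2 = Round(s_1, k_1) = 0x4778
s_3 = Round(s_2, k_2) = 0x3A4B
s_4 = Round(s_3, k_3) = 0xA91E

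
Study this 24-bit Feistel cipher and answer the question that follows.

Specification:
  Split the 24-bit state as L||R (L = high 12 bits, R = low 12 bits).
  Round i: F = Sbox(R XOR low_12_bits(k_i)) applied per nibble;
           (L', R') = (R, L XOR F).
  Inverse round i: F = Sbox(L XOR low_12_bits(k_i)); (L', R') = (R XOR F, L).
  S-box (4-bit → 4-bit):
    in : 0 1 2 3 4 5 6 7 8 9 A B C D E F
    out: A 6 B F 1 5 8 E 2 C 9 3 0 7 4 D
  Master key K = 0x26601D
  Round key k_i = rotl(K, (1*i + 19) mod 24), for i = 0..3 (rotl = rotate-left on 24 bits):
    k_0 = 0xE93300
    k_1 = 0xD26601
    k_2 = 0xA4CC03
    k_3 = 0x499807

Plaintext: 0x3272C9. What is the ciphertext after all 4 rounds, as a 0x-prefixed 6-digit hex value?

s_0 = plaintext = 0x3272C9
s_1 = Round(s_0, k_0) = 0x2C952B
s_2 = Round(s_1, k_1) = 0x52BD70
s_3 = Round(s_2, k_2) = 0xD703C4
s_4 = Round(s_3, k_3) = 0x3C4E7F

0x3C4E7F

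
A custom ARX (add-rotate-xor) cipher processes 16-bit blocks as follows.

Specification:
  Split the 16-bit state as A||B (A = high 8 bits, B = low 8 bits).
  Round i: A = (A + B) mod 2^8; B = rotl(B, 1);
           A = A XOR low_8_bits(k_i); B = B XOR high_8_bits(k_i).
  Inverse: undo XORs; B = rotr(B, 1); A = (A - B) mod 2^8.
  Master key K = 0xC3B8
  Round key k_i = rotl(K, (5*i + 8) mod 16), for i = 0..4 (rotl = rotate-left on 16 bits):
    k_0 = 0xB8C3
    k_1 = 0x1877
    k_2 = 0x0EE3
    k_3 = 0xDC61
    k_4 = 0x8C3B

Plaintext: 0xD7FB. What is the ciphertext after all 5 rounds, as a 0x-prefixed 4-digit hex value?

0x8139

s_0 = plaintext = 0xD7FB
s_1 = Round(s_0, k_0) = 0x114F
s_2 = Round(s_1, k_1) = 0x1786
s_3 = Round(s_2, k_2) = 0x7E03
s_4 = Round(s_3, k_3) = 0xE0DA
s_5 = Round(s_4, k_4) = 0x8139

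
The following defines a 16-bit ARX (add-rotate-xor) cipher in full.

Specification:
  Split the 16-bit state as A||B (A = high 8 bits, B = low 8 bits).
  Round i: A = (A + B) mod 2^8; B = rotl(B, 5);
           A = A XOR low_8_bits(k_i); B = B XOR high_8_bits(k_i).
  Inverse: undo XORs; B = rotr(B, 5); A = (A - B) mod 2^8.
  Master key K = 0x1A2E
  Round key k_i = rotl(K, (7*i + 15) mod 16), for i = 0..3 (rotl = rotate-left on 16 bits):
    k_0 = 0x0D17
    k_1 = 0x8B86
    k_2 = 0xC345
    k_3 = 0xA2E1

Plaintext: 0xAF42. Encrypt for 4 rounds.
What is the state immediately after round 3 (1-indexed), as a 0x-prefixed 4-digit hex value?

s_0 = plaintext = 0xAF42
s_1 = Round(s_0, k_0) = 0xE645
s_2 = Round(s_1, k_1) = 0xAD23
s_3 = Round(s_2, k_2) = 0x95A7
s_4 = Round(s_3, k_3) = 0xDD56

0x95A7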